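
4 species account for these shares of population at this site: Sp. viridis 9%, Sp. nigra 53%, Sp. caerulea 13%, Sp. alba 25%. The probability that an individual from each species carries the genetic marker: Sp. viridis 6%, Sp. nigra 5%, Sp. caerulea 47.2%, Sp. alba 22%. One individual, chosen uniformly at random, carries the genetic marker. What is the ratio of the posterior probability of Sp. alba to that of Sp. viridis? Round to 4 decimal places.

10.1852

Compute prior × likelihood for every hypothesis:
  Sp. viridis: 0.09 × 0.06 = 0.0054
  Sp. nigra: 0.53 × 0.05 = 0.0265
  Sp. caerulea: 0.13 × 0.472 = 0.06136
  Sp. alba: 0.25 × 0.22 = 0.055
Total = 0.14826.
The ratio is 0.055 / 0.0054 (the normalizer cancels) = 10.1852.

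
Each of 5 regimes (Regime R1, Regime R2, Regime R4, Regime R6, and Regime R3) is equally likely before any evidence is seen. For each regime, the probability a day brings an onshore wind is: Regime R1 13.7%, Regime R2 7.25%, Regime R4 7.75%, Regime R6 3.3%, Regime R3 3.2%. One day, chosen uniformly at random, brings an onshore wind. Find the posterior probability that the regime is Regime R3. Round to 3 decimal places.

0.091

With a uniform prior (1/5 each), posterior ∝ likelihood:
  Regime R1: 0.137
  Regime R2: 0.0725
  Regime R4: 0.0775
  Regime R6: 0.033
  Regime R3: 0.032
Normalizing constant = 0.352.
P(Regime R3 | evidence) = 0.032 / 0.352 ≈ 0.091.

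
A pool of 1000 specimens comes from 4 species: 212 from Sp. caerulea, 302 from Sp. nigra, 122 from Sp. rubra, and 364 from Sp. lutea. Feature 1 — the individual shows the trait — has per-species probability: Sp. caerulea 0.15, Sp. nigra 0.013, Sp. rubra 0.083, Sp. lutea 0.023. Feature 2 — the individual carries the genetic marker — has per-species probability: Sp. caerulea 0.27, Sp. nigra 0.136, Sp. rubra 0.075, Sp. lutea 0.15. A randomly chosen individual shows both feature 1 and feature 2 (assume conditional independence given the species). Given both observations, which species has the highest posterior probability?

Compute prior × likelihood for every hypothesis:
  Sp. caerulea: 0.212 × 0.15 × 0.27 = 0.008586
  Sp. nigra: 0.302 × 0.013 × 0.136 = 0.000533936
  Sp. rubra: 0.122 × 0.083 × 0.075 = 0.00075945
  Sp. lutea: 0.364 × 0.023 × 0.15 = 0.0012558
Normalizing constant = 0.011135186.
Largest term belongs to Sp. caerulea, so Sp. caerulea is most probable.

Sp. caerulea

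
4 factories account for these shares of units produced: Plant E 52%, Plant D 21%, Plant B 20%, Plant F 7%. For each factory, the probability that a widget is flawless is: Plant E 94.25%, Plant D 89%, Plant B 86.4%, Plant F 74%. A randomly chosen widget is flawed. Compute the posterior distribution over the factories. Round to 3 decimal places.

Taking complements, P(flawed | each) = Plant E 0.0575, Plant D 0.11, Plant B 0.136, Plant F 0.26.
Unnormalized posteriors (prior × likelihood):
  Plant E: 0.52 × 0.0575 = 0.0299
  Plant D: 0.21 × 0.11 = 0.0231
  Plant B: 0.2 × 0.136 = 0.0272
  Plant F: 0.07 × 0.26 = 0.0182
Normalizing constant = 0.0984.
P(Plant E | flawed) = 0.0299/0.0984 ≈ 0.304
P(Plant D | flawed) = 0.0231/0.0984 ≈ 0.235
P(Plant B | flawed) = 0.0272/0.0984 ≈ 0.276
P(Plant F | flawed) = 0.0182/0.0984 ≈ 0.185

Plant E 0.304, Plant D 0.235, Plant B 0.276, Plant F 0.185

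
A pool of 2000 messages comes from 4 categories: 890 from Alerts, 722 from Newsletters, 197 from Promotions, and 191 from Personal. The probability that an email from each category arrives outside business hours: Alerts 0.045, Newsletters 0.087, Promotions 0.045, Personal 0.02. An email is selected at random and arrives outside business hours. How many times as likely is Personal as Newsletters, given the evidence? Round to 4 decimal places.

0.0608

Compute prior × likelihood for every hypothesis:
  Alerts: 0.445 × 0.045 = 0.020025
  Newsletters: 0.361 × 0.087 = 0.031407
  Promotions: 0.0985 × 0.045 = 0.0044325
  Personal: 0.0955 × 0.02 = 0.00191
Sum = 0.0577745.
The ratio is 0.00191 / 0.031407 (the normalizer cancels) = 0.0608.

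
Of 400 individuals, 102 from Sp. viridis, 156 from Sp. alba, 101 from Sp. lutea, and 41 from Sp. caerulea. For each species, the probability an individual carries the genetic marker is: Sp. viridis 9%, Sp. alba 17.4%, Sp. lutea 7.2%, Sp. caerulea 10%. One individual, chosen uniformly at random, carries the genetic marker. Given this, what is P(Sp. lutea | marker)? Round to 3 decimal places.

0.152

By Bayes' rule, posterior ∝ prior × likelihood:
  Sp. viridis: 0.255 × 0.09 = 0.02295
  Sp. alba: 0.39 × 0.174 = 0.06786
  Sp. lutea: 0.2525 × 0.072 = 0.01818
  Sp. caerulea: 0.1025 × 0.1 = 0.01025
Total = 0.11924.
P(Sp. lutea | evidence) = 0.01818 / 0.11924 ≈ 0.152.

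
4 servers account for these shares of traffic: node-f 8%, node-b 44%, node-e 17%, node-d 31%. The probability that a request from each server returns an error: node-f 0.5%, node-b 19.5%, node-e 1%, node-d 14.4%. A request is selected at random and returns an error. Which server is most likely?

node-b

By Bayes' rule, posterior ∝ prior × likelihood:
  node-f: 0.08 × 0.005 = 0.0004
  node-b: 0.44 × 0.195 = 0.0858
  node-e: 0.17 × 0.01 = 0.0017
  node-d: 0.31 × 0.144 = 0.04464
Sum = 0.13254.
Largest term belongs to node-b, so node-b is most probable.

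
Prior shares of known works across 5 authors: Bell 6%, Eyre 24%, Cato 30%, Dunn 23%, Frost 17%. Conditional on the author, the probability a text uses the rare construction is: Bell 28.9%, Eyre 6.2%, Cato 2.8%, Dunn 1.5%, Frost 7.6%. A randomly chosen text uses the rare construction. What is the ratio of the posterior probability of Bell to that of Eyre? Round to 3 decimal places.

1.165

Unnormalized posteriors (prior × likelihood):
  Bell: 0.06 × 0.289 = 0.01734
  Eyre: 0.24 × 0.062 = 0.01488
  Cato: 0.3 × 0.028 = 0.0084
  Dunn: 0.23 × 0.015 = 0.00345
  Frost: 0.17 × 0.076 = 0.01292
Normalizing constant = 0.05699.
The ratio is 0.01734 / 0.01488 (the normalizer cancels) = 1.165.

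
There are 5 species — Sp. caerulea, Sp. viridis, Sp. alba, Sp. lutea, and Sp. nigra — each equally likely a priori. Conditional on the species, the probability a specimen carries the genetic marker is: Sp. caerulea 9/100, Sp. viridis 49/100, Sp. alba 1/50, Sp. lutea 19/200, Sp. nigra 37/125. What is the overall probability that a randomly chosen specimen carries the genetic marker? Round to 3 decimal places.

Since the prior is uniform, the posterior is proportional to the likelihood:
  Sp. caerulea: 0.09
  Sp. viridis: 0.49
  Sp. alba: 0.02
  Sp. lutea: 0.095
  Sp. nigra: 0.296
P(marker) = (1/5) × (0.09 + 0.49 + 0.02 + 0.095 + 0.296) = 0.991/5 ≈ 0.198.

0.198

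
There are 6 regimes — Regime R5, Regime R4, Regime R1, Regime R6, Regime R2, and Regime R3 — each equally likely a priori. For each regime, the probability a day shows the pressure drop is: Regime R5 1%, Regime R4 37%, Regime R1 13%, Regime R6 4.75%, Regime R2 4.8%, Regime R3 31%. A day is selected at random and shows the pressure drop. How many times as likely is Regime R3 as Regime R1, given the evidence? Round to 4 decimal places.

2.3846

Since the prior is uniform, the posterior is proportional to the likelihood:
  Regime R5: 0.01
  Regime R4: 0.37
  Regime R1: 0.13
  Regime R6: 0.0475
  Regime R2: 0.048
  Regime R3: 0.31
Sum = 0.9155.
The ratio is 0.31 / 0.13 (the normalizer cancels) = 2.3846.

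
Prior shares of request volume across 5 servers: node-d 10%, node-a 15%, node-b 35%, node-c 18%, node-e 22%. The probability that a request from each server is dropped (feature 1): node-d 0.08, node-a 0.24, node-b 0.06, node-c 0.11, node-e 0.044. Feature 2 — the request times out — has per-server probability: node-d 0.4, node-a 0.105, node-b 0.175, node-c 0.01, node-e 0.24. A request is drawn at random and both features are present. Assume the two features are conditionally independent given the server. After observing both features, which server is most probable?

Unnormalized posteriors (prior × likelihood):
  node-d: 0.1 × 0.08 × 0.4 = 0.0032
  node-a: 0.15 × 0.24 × 0.105 = 0.00378
  node-b: 0.35 × 0.06 × 0.175 = 0.003675
  node-c: 0.18 × 0.11 × 0.01 = 0.000198
  node-e: 0.22 × 0.044 × 0.24 = 0.0023232
Total = 0.0131762.
Largest term belongs to node-a, so node-a is most probable.

node-a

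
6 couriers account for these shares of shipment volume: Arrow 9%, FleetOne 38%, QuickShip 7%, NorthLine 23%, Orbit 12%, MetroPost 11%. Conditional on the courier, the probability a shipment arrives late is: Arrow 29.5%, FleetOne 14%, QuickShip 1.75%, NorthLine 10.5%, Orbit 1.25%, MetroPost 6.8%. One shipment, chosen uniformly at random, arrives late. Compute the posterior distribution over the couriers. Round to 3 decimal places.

Arrow 0.233, FleetOne 0.466, QuickShip 0.011, NorthLine 0.212, Orbit 0.013, MetroPost 0.066

Unnormalized posteriors (prior × likelihood):
  Arrow: 0.09 × 0.295 = 0.02655
  FleetOne: 0.38 × 0.14 = 0.0532
  QuickShip: 0.07 × 0.0175 = 0.001225
  NorthLine: 0.23 × 0.105 = 0.02415
  Orbit: 0.12 × 0.0125 = 0.0015
  MetroPost: 0.11 × 0.068 = 0.00748
Total = 0.114105.
P(Arrow | late) = 0.02655/0.114105 ≈ 0.233
P(FleetOne | late) = 0.0532/0.114105 ≈ 0.466
P(QuickShip | late) = 0.001225/0.114105 ≈ 0.011
P(NorthLine | late) = 0.02415/0.114105 ≈ 0.212
P(Orbit | late) = 0.0015/0.114105 ≈ 0.013
P(MetroPost | late) = 0.00748/0.114105 ≈ 0.066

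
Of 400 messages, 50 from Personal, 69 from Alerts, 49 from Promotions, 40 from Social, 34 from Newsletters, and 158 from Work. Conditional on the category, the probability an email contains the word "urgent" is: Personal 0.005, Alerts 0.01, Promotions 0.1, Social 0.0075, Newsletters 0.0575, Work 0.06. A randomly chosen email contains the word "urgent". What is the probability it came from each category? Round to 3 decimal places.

Unnormalized posteriors (prior × likelihood):
  Personal: 0.125 × 0.005 = 0.000625
  Alerts: 0.1725 × 0.01 = 0.001725
  Promotions: 0.1225 × 0.1 = 0.01225
  Social: 0.1 × 0.0075 = 0.00075
  Newsletters: 0.085 × 0.0575 = 0.0048875
  Work: 0.395 × 0.06 = 0.0237
Normalizing constant = 0.0439375.
P(Personal | urgent-flag) = 0.000625/0.0439375 ≈ 0.014
P(Alerts | urgent-flag) = 0.001725/0.0439375 ≈ 0.039
P(Promotions | urgent-flag) = 0.01225/0.0439375 ≈ 0.279
P(Social | urgent-flag) = 0.00075/0.0439375 ≈ 0.017
P(Newsletters | urgent-flag) = 0.0048875/0.0439375 ≈ 0.111
P(Work | urgent-flag) = 0.0237/0.0439375 ≈ 0.539
(Check: 0.014+0.039+0.279+0.017+0.111+0.539 = 0.999.)

Personal 0.014, Alerts 0.039, Promotions 0.279, Social 0.017, Newsletters 0.111, Work 0.539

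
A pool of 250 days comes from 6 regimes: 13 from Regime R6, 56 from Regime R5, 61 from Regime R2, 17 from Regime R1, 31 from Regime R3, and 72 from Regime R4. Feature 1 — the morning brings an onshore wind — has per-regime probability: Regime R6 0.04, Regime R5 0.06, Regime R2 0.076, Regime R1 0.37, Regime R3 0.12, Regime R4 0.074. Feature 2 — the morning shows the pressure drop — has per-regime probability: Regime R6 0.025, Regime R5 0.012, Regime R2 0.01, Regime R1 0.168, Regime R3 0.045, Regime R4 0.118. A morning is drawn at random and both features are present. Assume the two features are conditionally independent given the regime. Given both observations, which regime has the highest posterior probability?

Regime R1

By Bayes' rule, posterior ∝ prior × likelihood:
  Regime R6: 0.052 × 0.04 × 0.025 = 0.000052
  Regime R5: 0.224 × 0.06 × 0.012 = 0.00016128
  Regime R2: 0.244 × 0.076 × 0.01 = 0.00018544
  Regime R1: 0.068 × 0.37 × 0.168 = 0.00422688
  Regime R3: 0.124 × 0.12 × 0.045 = 0.0006696
  Regime R4: 0.288 × 0.074 × 0.118 = 0.002514816
Sum = 0.007810016.
Largest term belongs to Regime R1, so Regime R1 is most probable.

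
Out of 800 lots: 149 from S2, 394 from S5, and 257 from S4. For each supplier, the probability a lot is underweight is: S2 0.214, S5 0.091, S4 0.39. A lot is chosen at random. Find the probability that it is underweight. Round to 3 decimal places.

By Bayes' rule, posterior ∝ prior × likelihood:
  S2: 0.18625 × 0.214 = 0.0398575
  S5: 0.4925 × 0.091 = 0.0448175
  S4: 0.32125 × 0.39 = 0.1252875
P(underweight) = 0.0398575 + 0.0448175 + 0.1252875 = 0.2099625 → 0.210.

0.210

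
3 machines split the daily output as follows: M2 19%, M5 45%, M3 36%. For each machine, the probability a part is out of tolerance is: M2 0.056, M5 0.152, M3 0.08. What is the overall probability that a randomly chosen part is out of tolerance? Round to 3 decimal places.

Unnormalized posteriors (prior × likelihood):
  M2: 0.19 × 0.056 = 0.01064
  M5: 0.45 × 0.152 = 0.0684
  M3: 0.36 × 0.08 = 0.0288
P(oversize) = 0.01064 + 0.0684 + 0.0288 = 0.10784 → 0.108.

0.108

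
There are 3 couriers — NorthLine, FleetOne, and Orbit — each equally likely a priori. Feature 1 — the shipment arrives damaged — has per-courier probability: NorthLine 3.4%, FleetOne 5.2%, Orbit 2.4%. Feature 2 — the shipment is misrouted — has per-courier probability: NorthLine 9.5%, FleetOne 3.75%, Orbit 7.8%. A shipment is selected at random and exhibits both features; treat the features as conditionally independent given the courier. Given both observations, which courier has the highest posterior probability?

Since the prior is uniform, the posterior is proportional to the likelihood:
  NorthLine: 0.034 × 0.095 = 0.00323
  FleetOne: 0.052 × 0.0375 = 0.00195
  Orbit: 0.024 × 0.078 = 0.001872
Sum = 0.007052.
Largest term belongs to NorthLine, so NorthLine is most probable.

NorthLine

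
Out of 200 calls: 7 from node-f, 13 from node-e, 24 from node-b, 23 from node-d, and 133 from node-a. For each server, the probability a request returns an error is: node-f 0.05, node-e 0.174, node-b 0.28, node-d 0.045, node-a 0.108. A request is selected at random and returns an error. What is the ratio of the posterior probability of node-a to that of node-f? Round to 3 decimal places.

Unnormalized posteriors (prior × likelihood):
  node-f: 0.035 × 0.05 = 0.00175
  node-e: 0.065 × 0.174 = 0.01131
  node-b: 0.12 × 0.28 = 0.0336
  node-d: 0.115 × 0.045 = 0.005175
  node-a: 0.665 × 0.108 = 0.07182
Normalizing constant = 0.123655.
The ratio is 0.07182 / 0.00175 (the normalizer cancels) = 41.040.

41.040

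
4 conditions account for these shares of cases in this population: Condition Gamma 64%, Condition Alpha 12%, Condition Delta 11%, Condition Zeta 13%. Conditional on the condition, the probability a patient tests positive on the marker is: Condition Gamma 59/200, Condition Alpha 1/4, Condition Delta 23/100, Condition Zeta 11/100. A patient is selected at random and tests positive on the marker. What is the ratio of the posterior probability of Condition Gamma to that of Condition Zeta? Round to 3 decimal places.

By Bayes' rule, posterior ∝ prior × likelihood:
  Condition Gamma: 0.64 × 0.295 = 0.1888
  Condition Alpha: 0.12 × 0.25 = 0.03
  Condition Delta: 0.11 × 0.23 = 0.0253
  Condition Zeta: 0.13 × 0.11 = 0.0143
Total = 0.2584.
The ratio is 0.1888 / 0.0143 (the normalizer cancels) = 13.203.

13.203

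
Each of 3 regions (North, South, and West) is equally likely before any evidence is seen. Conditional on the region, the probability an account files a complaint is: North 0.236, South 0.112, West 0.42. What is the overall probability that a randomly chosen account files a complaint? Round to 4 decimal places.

0.2560

Since the prior is uniform, the posterior is proportional to the likelihood:
  North: 0.236
  South: 0.112
  West: 0.42
P(complaint) = (1/3) × (0.236 + 0.112 + 0.42) = 0.768/3 ≈ 0.2560.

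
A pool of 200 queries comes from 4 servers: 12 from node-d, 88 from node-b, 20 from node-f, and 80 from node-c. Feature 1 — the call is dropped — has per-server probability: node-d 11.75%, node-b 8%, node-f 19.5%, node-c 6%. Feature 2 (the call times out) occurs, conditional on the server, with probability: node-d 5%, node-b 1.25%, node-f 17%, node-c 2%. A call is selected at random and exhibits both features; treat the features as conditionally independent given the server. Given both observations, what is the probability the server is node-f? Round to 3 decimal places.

Prior × likelihood for each hypothesis:
  node-d: 0.06 × 0.1175 × 0.05 = 0.0003525
  node-b: 0.44 × 0.08 × 0.0125 = 0.00044
  node-f: 0.1 × 0.195 × 0.17 = 0.003315
  node-c: 0.4 × 0.06 × 0.02 = 0.00048
Normalizing constant = 0.0045875.
P(node-f | evidence) = 0.003315 / 0.0045875 ≈ 0.723.

0.723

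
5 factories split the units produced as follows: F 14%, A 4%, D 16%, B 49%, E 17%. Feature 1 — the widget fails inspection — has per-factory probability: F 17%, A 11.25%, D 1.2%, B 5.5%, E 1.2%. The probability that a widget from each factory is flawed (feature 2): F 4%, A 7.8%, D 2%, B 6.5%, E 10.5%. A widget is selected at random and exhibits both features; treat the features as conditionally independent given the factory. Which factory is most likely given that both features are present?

B

By Bayes' rule, posterior ∝ prior × likelihood:
  F: 0.14 × 0.17 × 0.04 = 0.000952
  A: 0.04 × 0.1125 × 0.078 = 0.000351
  D: 0.16 × 0.012 × 0.02 = 0.0000384
  B: 0.49 × 0.055 × 0.065 = 0.00175175
  E: 0.17 × 0.012 × 0.105 = 0.0002142
Sum = 0.00330735.
Largest term belongs to B, so B is most probable.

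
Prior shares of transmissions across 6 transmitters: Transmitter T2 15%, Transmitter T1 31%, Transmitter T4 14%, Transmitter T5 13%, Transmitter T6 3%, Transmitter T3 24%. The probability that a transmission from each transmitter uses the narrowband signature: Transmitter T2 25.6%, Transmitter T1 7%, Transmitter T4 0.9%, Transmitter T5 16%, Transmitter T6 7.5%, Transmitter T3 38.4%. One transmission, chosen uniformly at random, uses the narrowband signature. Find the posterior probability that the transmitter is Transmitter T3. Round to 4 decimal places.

By Bayes' rule, posterior ∝ prior × likelihood:
  Transmitter T2: 0.15 × 0.256 = 0.0384
  Transmitter T1: 0.31 × 0.07 = 0.0217
  Transmitter T4: 0.14 × 0.009 = 0.00126
  Transmitter T5: 0.13 × 0.16 = 0.0208
  Transmitter T6: 0.03 × 0.075 = 0.00225
  Transmitter T3: 0.24 × 0.384 = 0.09216
Sum = 0.17657.
P(Transmitter T3 | evidence) = 0.09216 / 0.17657 ≈ 0.5219.

0.5219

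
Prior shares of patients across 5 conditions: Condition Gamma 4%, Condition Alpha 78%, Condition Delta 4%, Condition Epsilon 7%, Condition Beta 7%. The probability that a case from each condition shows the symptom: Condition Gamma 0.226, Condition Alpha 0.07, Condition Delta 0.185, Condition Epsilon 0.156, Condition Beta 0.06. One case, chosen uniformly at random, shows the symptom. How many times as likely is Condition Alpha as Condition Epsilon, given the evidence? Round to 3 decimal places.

5.000

By Bayes' rule, posterior ∝ prior × likelihood:
  Condition Gamma: 0.04 × 0.226 = 0.00904
  Condition Alpha: 0.78 × 0.07 = 0.0546
  Condition Delta: 0.04 × 0.185 = 0.0074
  Condition Epsilon: 0.07 × 0.156 = 0.01092
  Condition Beta: 0.07 × 0.06 = 0.0042
Normalizing constant = 0.08616.
The ratio is 0.0546 / 0.01092 (the normalizer cancels) = 5.000.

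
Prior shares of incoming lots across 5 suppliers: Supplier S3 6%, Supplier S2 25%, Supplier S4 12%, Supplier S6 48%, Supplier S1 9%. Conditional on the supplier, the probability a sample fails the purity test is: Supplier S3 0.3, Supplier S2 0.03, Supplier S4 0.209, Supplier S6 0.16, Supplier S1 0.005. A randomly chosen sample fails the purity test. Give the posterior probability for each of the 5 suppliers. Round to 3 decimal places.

Supplier S3 0.141, Supplier S2 0.059, Supplier S4 0.196, Supplier S6 0.601, Supplier S1 0.004

By Bayes' rule, posterior ∝ prior × likelihood:
  Supplier S3: 0.06 × 0.3 = 0.018
  Supplier S2: 0.25 × 0.03 = 0.0075
  Supplier S4: 0.12 × 0.209 = 0.02508
  Supplier S6: 0.48 × 0.16 = 0.0768
  Supplier S1: 0.09 × 0.005 = 0.00045
Total = 0.12783.
P(Supplier S3 | off-spec) = 0.018/0.12783 ≈ 0.141
P(Supplier S2 | off-spec) = 0.0075/0.12783 ≈ 0.059
P(Supplier S4 | off-spec) = 0.02508/0.12783 ≈ 0.196
P(Supplier S6 | off-spec) = 0.0768/0.12783 ≈ 0.601
P(Supplier S1 | off-spec) = 0.00045/0.12783 ≈ 0.004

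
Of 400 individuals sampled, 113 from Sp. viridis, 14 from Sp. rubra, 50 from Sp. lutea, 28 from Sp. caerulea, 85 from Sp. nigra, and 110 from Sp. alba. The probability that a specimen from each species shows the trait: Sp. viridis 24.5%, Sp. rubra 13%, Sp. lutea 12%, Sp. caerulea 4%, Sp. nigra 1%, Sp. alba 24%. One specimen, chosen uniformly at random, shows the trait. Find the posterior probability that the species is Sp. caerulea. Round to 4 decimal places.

0.0175

Prior × likelihood for each hypothesis:
  Sp. viridis: 0.2825 × 0.245 = 0.0692125
  Sp. rubra: 0.035 × 0.13 = 0.00455
  Sp. lutea: 0.125 × 0.12 = 0.015
  Sp. caerulea: 0.07 × 0.04 = 0.0028
  Sp. nigra: 0.2125 × 0.01 = 0.002125
  Sp. alba: 0.275 × 0.24 = 0.066
Normalizing constant = 0.1596875.
P(Sp. caerulea | evidence) = 0.0028 / 0.1596875 ≈ 0.0175.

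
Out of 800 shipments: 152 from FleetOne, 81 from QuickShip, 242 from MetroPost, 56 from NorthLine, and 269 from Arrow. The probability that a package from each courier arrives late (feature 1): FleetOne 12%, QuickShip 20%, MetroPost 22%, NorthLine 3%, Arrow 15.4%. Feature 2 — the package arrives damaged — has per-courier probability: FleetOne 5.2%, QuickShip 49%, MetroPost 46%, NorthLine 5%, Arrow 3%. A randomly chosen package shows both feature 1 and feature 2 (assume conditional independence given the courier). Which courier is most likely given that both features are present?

MetroPost

Unnormalized posteriors (prior × likelihood):
  FleetOne: 0.19 × 0.12 × 0.052 = 0.0011856
  QuickShip: 0.10125 × 0.2 × 0.49 = 0.0099225
  MetroPost: 0.3025 × 0.22 × 0.46 = 0.030613
  NorthLine: 0.07 × 0.03 × 0.05 = 0.000105
  Arrow: 0.33625 × 0.154 × 0.03 = 0.001553475
Sum = 0.043379575.
Largest term belongs to MetroPost, so MetroPost is most probable.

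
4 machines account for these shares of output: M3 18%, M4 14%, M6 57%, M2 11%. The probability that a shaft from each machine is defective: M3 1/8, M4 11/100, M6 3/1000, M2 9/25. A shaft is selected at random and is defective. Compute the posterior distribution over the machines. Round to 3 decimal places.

By Bayes' rule, posterior ∝ prior × likelihood:
  M3: 0.18 × 0.125 = 0.0225
  M4: 0.14 × 0.11 = 0.0154
  M6: 0.57 × 0.003 = 0.00171
  M2: 0.11 × 0.36 = 0.0396
Sum = 0.07921.
P(M3 | defective) = 0.0225/0.07921 ≈ 0.284
P(M4 | defective) = 0.0154/0.07921 ≈ 0.194
P(M6 | defective) = 0.00171/0.07921 ≈ 0.022
P(M2 | defective) = 0.0396/0.07921 ≈ 0.500

M3 0.284, M4 0.194, M6 0.022, M2 0.500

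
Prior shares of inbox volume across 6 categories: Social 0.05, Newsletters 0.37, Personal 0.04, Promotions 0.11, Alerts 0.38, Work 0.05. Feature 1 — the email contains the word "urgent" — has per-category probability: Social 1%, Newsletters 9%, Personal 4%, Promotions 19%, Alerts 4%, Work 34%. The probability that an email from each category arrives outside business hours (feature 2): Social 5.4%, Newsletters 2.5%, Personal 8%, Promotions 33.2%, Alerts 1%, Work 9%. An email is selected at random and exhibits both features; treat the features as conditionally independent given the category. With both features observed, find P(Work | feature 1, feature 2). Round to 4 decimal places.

0.1592

Compute prior × likelihood for every hypothesis:
  Social: 0.05 × 0.01 × 0.054 = 0.000027
  Newsletters: 0.37 × 0.09 × 0.025 = 0.0008325
  Personal: 0.04 × 0.04 × 0.08 = 0.000128
  Promotions: 0.11 × 0.19 × 0.332 = 0.0069388
  Alerts: 0.38 × 0.04 × 0.01 = 0.000152
  Work: 0.05 × 0.34 × 0.09 = 0.00153
Sum = 0.0096083.
P(Work | evidence) = 0.00153 / 0.0096083 ≈ 0.1592.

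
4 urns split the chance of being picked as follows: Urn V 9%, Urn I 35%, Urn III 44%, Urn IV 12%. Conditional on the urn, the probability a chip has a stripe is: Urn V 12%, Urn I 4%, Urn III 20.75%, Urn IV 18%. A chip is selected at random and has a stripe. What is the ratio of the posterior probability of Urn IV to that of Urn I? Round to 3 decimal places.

Prior × likelihood for each hypothesis:
  Urn V: 0.09 × 0.12 = 0.0108
  Urn I: 0.35 × 0.04 = 0.014
  Urn III: 0.44 × 0.2075 = 0.0913
  Urn IV: 0.12 × 0.18 = 0.0216
Sum = 0.1377.
The ratio is 0.0216 / 0.014 (the normalizer cancels) = 1.543.

1.543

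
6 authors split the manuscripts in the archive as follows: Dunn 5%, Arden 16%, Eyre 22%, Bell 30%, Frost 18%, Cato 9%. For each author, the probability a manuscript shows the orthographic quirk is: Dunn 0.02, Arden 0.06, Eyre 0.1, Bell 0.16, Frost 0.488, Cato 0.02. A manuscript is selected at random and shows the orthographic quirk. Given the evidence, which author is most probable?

By Bayes' rule, posterior ∝ prior × likelihood:
  Dunn: 0.05 × 0.02 = 0.001
  Arden: 0.16 × 0.06 = 0.0096
  Eyre: 0.22 × 0.1 = 0.022
  Bell: 0.3 × 0.16 = 0.048
  Frost: 0.18 × 0.488 = 0.08784
  Cato: 0.09 × 0.02 = 0.0018
Normalizing constant = 0.17024.
Largest term belongs to Frost, so Frost is most probable.

Frost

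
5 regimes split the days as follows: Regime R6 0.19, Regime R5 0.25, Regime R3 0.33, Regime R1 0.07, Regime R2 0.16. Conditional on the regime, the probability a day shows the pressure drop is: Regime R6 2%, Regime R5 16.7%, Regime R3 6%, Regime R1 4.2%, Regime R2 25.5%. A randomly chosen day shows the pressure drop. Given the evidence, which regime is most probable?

Regime R5

Prior × likelihood for each hypothesis:
  Regime R6: 0.19 × 0.02 = 0.0038
  Regime R5: 0.25 × 0.167 = 0.04175
  Regime R3: 0.33 × 0.06 = 0.0198
  Regime R1: 0.07 × 0.042 = 0.00294
  Regime R2: 0.16 × 0.255 = 0.0408
Normalizing constant = 0.10909.
Largest term belongs to Regime R5, so Regime R5 is most probable.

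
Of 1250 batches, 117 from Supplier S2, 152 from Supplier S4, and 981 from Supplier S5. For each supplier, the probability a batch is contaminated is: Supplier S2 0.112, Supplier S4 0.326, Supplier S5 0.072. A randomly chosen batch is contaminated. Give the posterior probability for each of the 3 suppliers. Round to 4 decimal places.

Compute prior × likelihood for every hypothesis:
  Supplier S2: 0.0936 × 0.112 = 0.0104832
  Supplier S4: 0.1216 × 0.326 = 0.0396416
  Supplier S5: 0.7848 × 0.072 = 0.0565056
Total = 0.1066304.
P(Supplier S2 | contaminated) = 0.0104832/0.1066304 ≈ 0.0983
P(Supplier S4 | contaminated) = 0.0396416/0.1066304 ≈ 0.3718
P(Supplier S5 | contaminated) = 0.0565056/0.1066304 ≈ 0.5299

Supplier S2 0.0983, Supplier S4 0.3718, Supplier S5 0.5299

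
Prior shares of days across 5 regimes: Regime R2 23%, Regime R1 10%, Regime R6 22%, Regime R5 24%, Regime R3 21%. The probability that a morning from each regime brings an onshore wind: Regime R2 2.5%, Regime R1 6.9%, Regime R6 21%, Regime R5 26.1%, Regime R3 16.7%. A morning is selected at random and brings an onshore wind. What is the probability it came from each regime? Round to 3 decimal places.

Regime R2 0.037, Regime R1 0.044, Regime R6 0.295, Regime R5 0.400, Regime R3 0.224

Compute prior × likelihood for every hypothesis:
  Regime R2: 0.23 × 0.025 = 0.00575
  Regime R1: 0.1 × 0.069 = 0.0069
  Regime R6: 0.22 × 0.21 = 0.0462
  Regime R5: 0.24 × 0.261 = 0.06264
  Regime R3: 0.21 × 0.167 = 0.03507
Normalizing constant = 0.15656.
P(Regime R2 | onshore) = 0.00575/0.15656 ≈ 0.037
P(Regime R1 | onshore) = 0.0069/0.15656 ≈ 0.044
P(Regime R6 | onshore) = 0.0462/0.15656 ≈ 0.295
P(Regime R5 | onshore) = 0.06264/0.15656 ≈ 0.400
P(Regime R3 | onshore) = 0.03507/0.15656 ≈ 0.224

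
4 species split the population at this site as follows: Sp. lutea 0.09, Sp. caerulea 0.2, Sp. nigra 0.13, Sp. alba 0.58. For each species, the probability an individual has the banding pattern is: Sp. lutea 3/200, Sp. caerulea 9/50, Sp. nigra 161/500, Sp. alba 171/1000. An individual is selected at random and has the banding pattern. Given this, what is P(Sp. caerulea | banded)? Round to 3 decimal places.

By Bayes' rule, posterior ∝ prior × likelihood:
  Sp. lutea: 0.09 × 0.015 = 0.00135
  Sp. caerulea: 0.2 × 0.18 = 0.036
  Sp. nigra: 0.13 × 0.322 = 0.04186
  Sp. alba: 0.58 × 0.171 = 0.09918
Normalizing constant = 0.17839.
P(Sp. caerulea | evidence) = 0.036 / 0.17839 ≈ 0.202.

0.202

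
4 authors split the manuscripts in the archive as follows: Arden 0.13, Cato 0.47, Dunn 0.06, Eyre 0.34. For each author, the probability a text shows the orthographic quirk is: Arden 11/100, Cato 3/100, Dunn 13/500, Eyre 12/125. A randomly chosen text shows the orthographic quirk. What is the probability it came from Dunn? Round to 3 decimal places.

0.025

Unnormalized posteriors (prior × likelihood):
  Arden: 0.13 × 0.11 = 0.0143
  Cato: 0.47 × 0.03 = 0.0141
  Dunn: 0.06 × 0.026 = 0.00156
  Eyre: 0.34 × 0.096 = 0.03264
Total = 0.0626.
P(Dunn | evidence) = 0.00156 / 0.0626 ≈ 0.025.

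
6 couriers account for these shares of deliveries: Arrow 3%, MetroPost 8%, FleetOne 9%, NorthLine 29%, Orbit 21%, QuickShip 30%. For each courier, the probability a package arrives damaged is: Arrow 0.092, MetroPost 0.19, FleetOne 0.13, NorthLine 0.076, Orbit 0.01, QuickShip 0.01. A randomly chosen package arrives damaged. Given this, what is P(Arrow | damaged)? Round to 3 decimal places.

0.049

Compute prior × likelihood for every hypothesis:
  Arrow: 0.03 × 0.092 = 0.00276
  MetroPost: 0.08 × 0.19 = 0.0152
  FleetOne: 0.09 × 0.13 = 0.0117
  NorthLine: 0.29 × 0.076 = 0.02204
  Orbit: 0.21 × 0.01 = 0.0021
  QuickShip: 0.3 × 0.01 = 0.003
Sum = 0.0568.
P(Arrow | evidence) = 0.00276 / 0.0568 ≈ 0.049.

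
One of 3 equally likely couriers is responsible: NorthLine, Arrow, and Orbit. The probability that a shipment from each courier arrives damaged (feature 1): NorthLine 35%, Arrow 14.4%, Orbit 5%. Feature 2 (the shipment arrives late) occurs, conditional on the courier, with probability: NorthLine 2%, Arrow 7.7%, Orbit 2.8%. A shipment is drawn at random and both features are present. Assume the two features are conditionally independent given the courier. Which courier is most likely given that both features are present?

Since the prior is uniform, the posterior is proportional to the likelihood:
  NorthLine: 0.35 × 0.02 = 0.007
  Arrow: 0.144 × 0.077 = 0.011088
  Orbit: 0.05 × 0.028 = 0.0014
Normalizing constant = 0.019488.
Largest term belongs to Arrow, so Arrow is most probable.

Arrow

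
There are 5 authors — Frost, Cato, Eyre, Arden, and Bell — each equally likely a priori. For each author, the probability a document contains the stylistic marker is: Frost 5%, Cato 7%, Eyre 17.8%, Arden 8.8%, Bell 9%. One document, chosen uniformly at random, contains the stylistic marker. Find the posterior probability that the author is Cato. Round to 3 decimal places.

With a uniform prior (1/5 each), posterior ∝ likelihood:
  Frost: 0.05
  Cato: 0.07
  Eyre: 0.178
  Arden: 0.088
  Bell: 0.09
Sum = 0.476.
P(Cato | evidence) = 0.07 / 0.476 ≈ 0.147.

0.147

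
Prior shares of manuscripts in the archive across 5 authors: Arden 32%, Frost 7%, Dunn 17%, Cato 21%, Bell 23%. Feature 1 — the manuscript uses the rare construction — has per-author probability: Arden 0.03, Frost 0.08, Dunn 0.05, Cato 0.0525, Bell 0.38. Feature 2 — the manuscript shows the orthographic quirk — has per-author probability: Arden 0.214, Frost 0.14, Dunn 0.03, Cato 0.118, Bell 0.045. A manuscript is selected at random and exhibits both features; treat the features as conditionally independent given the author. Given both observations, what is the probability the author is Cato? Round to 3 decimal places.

Compute prior × likelihood for every hypothesis:
  Arden: 0.32 × 0.03 × 0.214 = 0.0020544
  Frost: 0.07 × 0.08 × 0.14 = 0.000784
  Dunn: 0.17 × 0.05 × 0.03 = 0.000255
  Cato: 0.21 × 0.0525 × 0.118 = 0.00130095
  Bell: 0.23 × 0.38 × 0.045 = 0.003933
Normalizing constant = 0.00832735.
P(Cato | evidence) = 0.00130095 / 0.00832735 ≈ 0.156.

0.156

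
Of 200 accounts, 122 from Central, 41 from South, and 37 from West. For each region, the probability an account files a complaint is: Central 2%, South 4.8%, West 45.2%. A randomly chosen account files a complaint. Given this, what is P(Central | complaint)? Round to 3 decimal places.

Compute prior × likelihood for every hypothesis:
  Central: 0.61 × 0.02 = 0.0122
  South: 0.205 × 0.048 = 0.00984
  West: 0.185 × 0.452 = 0.08362
Normalizing constant = 0.10566.
P(Central | evidence) = 0.0122 / 0.10566 ≈ 0.115.

0.115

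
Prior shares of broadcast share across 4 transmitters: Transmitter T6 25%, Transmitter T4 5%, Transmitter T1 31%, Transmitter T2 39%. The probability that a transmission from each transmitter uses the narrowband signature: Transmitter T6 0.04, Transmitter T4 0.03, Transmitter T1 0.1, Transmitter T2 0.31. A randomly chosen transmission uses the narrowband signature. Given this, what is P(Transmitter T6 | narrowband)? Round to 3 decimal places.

0.061

Prior × likelihood for each hypothesis:
  Transmitter T6: 0.25 × 0.04 = 0.01
  Transmitter T4: 0.05 × 0.03 = 0.0015
  Transmitter T1: 0.31 × 0.1 = 0.031
  Transmitter T2: 0.39 × 0.31 = 0.1209
Normalizing constant = 0.1634.
P(Transmitter T6 | evidence) = 0.01 / 0.1634 ≈ 0.061.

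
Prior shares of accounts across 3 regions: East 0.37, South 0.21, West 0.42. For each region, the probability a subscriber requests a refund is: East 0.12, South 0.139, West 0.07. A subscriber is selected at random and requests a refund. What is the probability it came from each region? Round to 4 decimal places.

East 0.4311, South 0.2834, West 0.2855

Compute prior × likelihood for every hypothesis:
  East: 0.37 × 0.12 = 0.0444
  South: 0.21 × 0.139 = 0.02919
  West: 0.42 × 0.07 = 0.0294
Normalizing constant = 0.10299.
P(East | refund) = 0.0444/0.10299 ≈ 0.4311
P(South | refund) = 0.02919/0.10299 ≈ 0.2834
P(West | refund) = 0.0294/0.10299 ≈ 0.2855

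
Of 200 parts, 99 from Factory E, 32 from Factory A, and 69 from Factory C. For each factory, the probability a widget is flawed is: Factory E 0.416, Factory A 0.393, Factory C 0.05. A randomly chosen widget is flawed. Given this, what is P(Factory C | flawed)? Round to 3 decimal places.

0.060

Prior × likelihood for each hypothesis:
  Factory E: 0.495 × 0.416 = 0.20592
  Factory A: 0.16 × 0.393 = 0.06288
  Factory C: 0.345 × 0.05 = 0.01725
Total = 0.28605.
P(Factory C | evidence) = 0.01725 / 0.28605 ≈ 0.060.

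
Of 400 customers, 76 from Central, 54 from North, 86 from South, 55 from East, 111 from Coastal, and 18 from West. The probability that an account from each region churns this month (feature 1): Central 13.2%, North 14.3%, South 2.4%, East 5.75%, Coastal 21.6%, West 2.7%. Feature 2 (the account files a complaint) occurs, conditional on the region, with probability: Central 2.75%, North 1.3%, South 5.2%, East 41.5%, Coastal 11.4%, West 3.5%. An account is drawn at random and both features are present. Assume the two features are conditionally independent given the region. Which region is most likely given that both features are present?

Coastal

Prior × likelihood for each hypothesis:
  Central: 0.19 × 0.132 × 0.0275 = 0.0006897
  North: 0.135 × 0.143 × 0.013 = 0.000250965
  South: 0.215 × 0.024 × 0.052 = 0.00026832
  East: 0.1375 × 0.0575 × 0.415 = 0.00328109375
  Coastal: 0.2775 × 0.216 × 0.114 = 0.00683316
  West: 0.045 × 0.027 × 0.035 = 0.000042525
Normalizing constant = 0.01136576375.
Largest term belongs to Coastal, so Coastal is most probable.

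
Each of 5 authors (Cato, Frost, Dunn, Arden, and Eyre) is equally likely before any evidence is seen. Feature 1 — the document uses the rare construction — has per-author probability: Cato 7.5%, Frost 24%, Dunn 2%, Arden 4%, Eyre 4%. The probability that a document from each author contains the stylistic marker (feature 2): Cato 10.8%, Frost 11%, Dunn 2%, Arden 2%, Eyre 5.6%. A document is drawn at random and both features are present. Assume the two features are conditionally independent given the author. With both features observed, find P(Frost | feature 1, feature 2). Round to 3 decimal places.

With a uniform prior (1/5 each), posterior ∝ likelihood:
  Cato: 0.075 × 0.108 = 0.0081
  Frost: 0.24 × 0.11 = 0.0264
  Dunn: 0.02 × 0.02 = 0.0004
  Arden: 0.04 × 0.02 = 0.0008
  Eyre: 0.04 × 0.056 = 0.00224
Total = 0.03794.
P(Frost | evidence) = 0.0264 / 0.03794 ≈ 0.696.

0.696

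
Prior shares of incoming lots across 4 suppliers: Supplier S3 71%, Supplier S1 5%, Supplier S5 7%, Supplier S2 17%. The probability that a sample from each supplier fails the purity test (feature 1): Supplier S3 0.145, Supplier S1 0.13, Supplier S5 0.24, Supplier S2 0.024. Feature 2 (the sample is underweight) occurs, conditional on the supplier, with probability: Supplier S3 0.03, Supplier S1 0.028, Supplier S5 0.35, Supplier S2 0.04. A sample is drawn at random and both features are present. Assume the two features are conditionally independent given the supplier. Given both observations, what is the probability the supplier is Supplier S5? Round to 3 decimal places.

Unnormalized posteriors (prior × likelihood):
  Supplier S3: 0.71 × 0.145 × 0.03 = 0.0030885
  Supplier S1: 0.05 × 0.13 × 0.028 = 0.000182
  Supplier S5: 0.07 × 0.24 × 0.35 = 0.00588
  Supplier S2: 0.17 × 0.024 × 0.04 = 0.0001632
Normalizing constant = 0.0093137.
P(Supplier S5 | evidence) = 0.00588 / 0.0093137 ≈ 0.631.

0.631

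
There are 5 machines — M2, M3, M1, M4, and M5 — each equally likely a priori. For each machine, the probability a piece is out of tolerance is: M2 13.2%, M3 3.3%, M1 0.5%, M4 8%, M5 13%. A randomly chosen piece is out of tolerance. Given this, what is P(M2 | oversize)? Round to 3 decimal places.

With a uniform prior (1/5 each), posterior ∝ likelihood:
  M2: 0.132
  M3: 0.033
  M1: 0.005
  M4: 0.08
  M5: 0.13
Sum = 0.38.
P(M2 | evidence) = 0.132 / 0.38 ≈ 0.347.

0.347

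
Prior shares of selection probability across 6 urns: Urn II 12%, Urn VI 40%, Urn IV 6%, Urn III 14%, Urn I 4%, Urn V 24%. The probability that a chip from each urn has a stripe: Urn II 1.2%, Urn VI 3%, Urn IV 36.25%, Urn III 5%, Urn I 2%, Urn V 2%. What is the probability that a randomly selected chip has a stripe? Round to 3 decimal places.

Prior × likelihood for each hypothesis:
  Urn II: 0.12 × 0.012 = 0.00144
  Urn VI: 0.4 × 0.03 = 0.012
  Urn IV: 0.06 × 0.3625 = 0.02175
  Urn III: 0.14 × 0.05 = 0.007
  Urn I: 0.04 × 0.02 = 0.0008
  Urn V: 0.24 × 0.02 = 0.0048
P(striped) = 0.00144 + 0.012 + 0.02175 + 0.007 + 0.0008 + 0.0048 = 0.04779 → 0.048.

0.048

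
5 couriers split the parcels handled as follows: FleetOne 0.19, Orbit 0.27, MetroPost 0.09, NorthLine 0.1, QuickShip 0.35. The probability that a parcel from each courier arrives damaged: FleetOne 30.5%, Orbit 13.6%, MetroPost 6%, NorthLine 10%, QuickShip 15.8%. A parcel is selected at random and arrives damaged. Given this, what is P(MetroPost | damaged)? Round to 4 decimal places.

0.0327

Prior × likelihood for each hypothesis:
  FleetOne: 0.19 × 0.305 = 0.05795
  Orbit: 0.27 × 0.136 = 0.03672
  MetroPost: 0.09 × 0.06 = 0.0054
  NorthLine: 0.1 × 0.1 = 0.01
  QuickShip: 0.35 × 0.158 = 0.0553
Normalizing constant = 0.16537.
P(MetroPost | evidence) = 0.0054 / 0.16537 ≈ 0.0327.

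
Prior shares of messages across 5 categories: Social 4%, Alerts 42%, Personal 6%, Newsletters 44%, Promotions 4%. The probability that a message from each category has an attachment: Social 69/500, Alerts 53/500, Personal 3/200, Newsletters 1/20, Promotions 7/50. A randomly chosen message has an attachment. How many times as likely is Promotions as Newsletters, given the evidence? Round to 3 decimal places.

Compute prior × likelihood for every hypothesis:
  Social: 0.04 × 0.138 = 0.00552
  Alerts: 0.42 × 0.106 = 0.04452
  Personal: 0.06 × 0.015 = 0.0009
  Newsletters: 0.44 × 0.05 = 0.022
  Promotions: 0.04 × 0.14 = 0.0056
Normalizing constant = 0.07854.
The ratio is 0.0056 / 0.022 (the normalizer cancels) = 0.255.

0.255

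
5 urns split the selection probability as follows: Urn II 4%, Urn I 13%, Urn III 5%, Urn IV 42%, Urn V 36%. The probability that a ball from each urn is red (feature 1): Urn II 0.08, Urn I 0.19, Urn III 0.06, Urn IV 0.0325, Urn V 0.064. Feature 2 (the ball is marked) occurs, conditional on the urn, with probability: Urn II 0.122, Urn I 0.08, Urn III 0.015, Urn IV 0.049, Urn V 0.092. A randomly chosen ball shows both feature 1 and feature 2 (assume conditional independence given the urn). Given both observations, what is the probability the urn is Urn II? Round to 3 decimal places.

0.075

By Bayes' rule, posterior ∝ prior × likelihood:
  Urn II: 0.04 × 0.08 × 0.122 = 0.0003904
  Urn I: 0.13 × 0.19 × 0.08 = 0.001976
  Urn III: 0.05 × 0.06 × 0.015 = 0.000045
  Urn IV: 0.42 × 0.0325 × 0.049 = 0.00066885
  Urn V: 0.36 × 0.064 × 0.092 = 0.00211968
Normalizing constant = 0.00519993.
P(Urn II | evidence) = 0.0003904 / 0.00519993 ≈ 0.075.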